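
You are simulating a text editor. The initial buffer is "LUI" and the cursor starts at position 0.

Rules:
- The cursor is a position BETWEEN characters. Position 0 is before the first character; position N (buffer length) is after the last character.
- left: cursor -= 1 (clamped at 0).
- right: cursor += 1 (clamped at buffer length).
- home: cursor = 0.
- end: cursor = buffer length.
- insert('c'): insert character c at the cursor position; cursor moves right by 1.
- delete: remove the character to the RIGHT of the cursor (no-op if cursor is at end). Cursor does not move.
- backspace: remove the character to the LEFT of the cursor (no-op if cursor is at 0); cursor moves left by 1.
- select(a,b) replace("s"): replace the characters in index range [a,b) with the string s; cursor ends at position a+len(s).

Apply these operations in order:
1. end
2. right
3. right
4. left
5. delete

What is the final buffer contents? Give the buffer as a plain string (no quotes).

Answer: LU

Derivation:
After op 1 (end): buf='LUI' cursor=3
After op 2 (right): buf='LUI' cursor=3
After op 3 (right): buf='LUI' cursor=3
After op 4 (left): buf='LUI' cursor=2
After op 5 (delete): buf='LU' cursor=2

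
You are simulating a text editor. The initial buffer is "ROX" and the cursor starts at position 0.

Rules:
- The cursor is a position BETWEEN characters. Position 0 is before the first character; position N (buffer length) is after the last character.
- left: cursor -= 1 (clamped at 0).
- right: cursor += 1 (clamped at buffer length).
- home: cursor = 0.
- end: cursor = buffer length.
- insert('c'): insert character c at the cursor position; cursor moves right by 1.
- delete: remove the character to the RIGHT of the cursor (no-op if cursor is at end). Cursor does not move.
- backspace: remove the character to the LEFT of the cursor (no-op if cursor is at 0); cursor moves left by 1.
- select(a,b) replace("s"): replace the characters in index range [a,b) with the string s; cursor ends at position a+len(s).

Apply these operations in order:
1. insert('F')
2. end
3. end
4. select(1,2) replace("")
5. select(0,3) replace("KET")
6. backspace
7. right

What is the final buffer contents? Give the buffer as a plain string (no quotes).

Answer: KE

Derivation:
After op 1 (insert('F')): buf='FROX' cursor=1
After op 2 (end): buf='FROX' cursor=4
After op 3 (end): buf='FROX' cursor=4
After op 4 (select(1,2) replace("")): buf='FOX' cursor=1
After op 5 (select(0,3) replace("KET")): buf='KET' cursor=3
After op 6 (backspace): buf='KE' cursor=2
After op 7 (right): buf='KE' cursor=2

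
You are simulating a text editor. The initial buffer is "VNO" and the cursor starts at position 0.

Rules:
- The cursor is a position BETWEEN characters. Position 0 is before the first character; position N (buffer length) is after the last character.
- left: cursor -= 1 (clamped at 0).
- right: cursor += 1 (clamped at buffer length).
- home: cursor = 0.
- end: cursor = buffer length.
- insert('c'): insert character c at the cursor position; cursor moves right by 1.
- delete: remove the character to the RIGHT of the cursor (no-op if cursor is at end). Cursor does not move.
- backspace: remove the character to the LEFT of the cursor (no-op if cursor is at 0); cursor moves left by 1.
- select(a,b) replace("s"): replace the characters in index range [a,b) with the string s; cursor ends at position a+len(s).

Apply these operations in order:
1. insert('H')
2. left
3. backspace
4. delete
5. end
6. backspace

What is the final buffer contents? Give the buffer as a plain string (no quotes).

Answer: VN

Derivation:
After op 1 (insert('H')): buf='HVNO' cursor=1
After op 2 (left): buf='HVNO' cursor=0
After op 3 (backspace): buf='HVNO' cursor=0
After op 4 (delete): buf='VNO' cursor=0
After op 5 (end): buf='VNO' cursor=3
After op 6 (backspace): buf='VN' cursor=2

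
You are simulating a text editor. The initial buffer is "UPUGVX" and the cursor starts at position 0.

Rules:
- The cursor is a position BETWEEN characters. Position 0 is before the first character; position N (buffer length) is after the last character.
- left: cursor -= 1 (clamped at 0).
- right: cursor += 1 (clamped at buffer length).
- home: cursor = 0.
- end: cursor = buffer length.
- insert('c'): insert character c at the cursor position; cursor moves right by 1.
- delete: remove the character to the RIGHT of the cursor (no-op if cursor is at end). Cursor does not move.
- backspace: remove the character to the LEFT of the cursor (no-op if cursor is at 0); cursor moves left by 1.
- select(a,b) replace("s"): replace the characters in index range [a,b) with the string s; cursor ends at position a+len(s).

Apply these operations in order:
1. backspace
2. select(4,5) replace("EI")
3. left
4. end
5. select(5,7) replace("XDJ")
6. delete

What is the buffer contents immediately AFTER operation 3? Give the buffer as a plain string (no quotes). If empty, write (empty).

Answer: UPUGEIX

Derivation:
After op 1 (backspace): buf='UPUGVX' cursor=0
After op 2 (select(4,5) replace("EI")): buf='UPUGEIX' cursor=6
After op 3 (left): buf='UPUGEIX' cursor=5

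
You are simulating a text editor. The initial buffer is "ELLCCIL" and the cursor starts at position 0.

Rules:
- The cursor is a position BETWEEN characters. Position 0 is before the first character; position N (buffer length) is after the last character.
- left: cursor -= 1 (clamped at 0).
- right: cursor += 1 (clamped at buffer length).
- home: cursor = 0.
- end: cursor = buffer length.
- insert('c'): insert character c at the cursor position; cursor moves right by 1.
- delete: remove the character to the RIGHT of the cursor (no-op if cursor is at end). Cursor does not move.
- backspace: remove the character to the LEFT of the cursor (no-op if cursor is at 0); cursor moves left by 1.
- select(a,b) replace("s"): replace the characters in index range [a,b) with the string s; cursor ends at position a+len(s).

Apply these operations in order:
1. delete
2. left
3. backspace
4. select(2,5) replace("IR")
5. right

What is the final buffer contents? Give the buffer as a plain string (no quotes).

After op 1 (delete): buf='LLCCIL' cursor=0
After op 2 (left): buf='LLCCIL' cursor=0
After op 3 (backspace): buf='LLCCIL' cursor=0
After op 4 (select(2,5) replace("IR")): buf='LLIRL' cursor=4
After op 5 (right): buf='LLIRL' cursor=5

Answer: LLIRL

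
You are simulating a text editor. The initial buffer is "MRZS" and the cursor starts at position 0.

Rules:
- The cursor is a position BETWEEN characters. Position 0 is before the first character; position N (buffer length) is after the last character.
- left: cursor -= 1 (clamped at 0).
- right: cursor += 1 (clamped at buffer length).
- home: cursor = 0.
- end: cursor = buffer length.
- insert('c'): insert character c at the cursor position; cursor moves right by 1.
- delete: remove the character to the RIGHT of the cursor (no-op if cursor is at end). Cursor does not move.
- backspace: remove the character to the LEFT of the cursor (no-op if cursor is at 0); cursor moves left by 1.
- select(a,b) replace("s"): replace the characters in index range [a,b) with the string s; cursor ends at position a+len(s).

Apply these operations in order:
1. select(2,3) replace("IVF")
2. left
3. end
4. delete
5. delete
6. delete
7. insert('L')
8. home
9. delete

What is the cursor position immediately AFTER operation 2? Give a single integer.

After op 1 (select(2,3) replace("IVF")): buf='MRIVFS' cursor=5
After op 2 (left): buf='MRIVFS' cursor=4

Answer: 4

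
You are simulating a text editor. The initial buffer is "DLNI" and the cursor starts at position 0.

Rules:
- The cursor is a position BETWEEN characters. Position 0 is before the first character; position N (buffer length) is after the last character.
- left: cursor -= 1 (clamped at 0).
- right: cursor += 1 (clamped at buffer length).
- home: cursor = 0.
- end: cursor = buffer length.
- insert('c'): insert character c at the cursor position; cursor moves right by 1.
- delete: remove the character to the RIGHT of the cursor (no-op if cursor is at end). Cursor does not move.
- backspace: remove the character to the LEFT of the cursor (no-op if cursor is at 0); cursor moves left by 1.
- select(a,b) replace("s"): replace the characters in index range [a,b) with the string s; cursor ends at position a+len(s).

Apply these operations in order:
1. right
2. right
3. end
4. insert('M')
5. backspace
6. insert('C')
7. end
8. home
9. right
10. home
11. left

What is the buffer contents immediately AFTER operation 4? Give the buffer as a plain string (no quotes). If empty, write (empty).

After op 1 (right): buf='DLNI' cursor=1
After op 2 (right): buf='DLNI' cursor=2
After op 3 (end): buf='DLNI' cursor=4
After op 4 (insert('M')): buf='DLNIM' cursor=5

Answer: DLNIM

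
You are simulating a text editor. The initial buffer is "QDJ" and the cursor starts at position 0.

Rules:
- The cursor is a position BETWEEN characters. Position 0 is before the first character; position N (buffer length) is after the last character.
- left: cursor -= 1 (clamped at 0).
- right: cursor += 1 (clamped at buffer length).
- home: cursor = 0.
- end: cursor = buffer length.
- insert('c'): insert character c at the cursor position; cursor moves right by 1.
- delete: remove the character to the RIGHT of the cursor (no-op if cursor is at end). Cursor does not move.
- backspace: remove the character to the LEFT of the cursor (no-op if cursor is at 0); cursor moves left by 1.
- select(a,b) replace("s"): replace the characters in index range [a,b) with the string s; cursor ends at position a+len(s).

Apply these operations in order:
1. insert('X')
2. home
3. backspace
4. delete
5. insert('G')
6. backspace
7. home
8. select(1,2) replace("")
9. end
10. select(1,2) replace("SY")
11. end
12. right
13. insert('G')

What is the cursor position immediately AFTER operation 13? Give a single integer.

Answer: 4

Derivation:
After op 1 (insert('X')): buf='XQDJ' cursor=1
After op 2 (home): buf='XQDJ' cursor=0
After op 3 (backspace): buf='XQDJ' cursor=0
After op 4 (delete): buf='QDJ' cursor=0
After op 5 (insert('G')): buf='GQDJ' cursor=1
After op 6 (backspace): buf='QDJ' cursor=0
After op 7 (home): buf='QDJ' cursor=0
After op 8 (select(1,2) replace("")): buf='QJ' cursor=1
After op 9 (end): buf='QJ' cursor=2
After op 10 (select(1,2) replace("SY")): buf='QSY' cursor=3
After op 11 (end): buf='QSY' cursor=3
After op 12 (right): buf='QSY' cursor=3
After op 13 (insert('G')): buf='QSYG' cursor=4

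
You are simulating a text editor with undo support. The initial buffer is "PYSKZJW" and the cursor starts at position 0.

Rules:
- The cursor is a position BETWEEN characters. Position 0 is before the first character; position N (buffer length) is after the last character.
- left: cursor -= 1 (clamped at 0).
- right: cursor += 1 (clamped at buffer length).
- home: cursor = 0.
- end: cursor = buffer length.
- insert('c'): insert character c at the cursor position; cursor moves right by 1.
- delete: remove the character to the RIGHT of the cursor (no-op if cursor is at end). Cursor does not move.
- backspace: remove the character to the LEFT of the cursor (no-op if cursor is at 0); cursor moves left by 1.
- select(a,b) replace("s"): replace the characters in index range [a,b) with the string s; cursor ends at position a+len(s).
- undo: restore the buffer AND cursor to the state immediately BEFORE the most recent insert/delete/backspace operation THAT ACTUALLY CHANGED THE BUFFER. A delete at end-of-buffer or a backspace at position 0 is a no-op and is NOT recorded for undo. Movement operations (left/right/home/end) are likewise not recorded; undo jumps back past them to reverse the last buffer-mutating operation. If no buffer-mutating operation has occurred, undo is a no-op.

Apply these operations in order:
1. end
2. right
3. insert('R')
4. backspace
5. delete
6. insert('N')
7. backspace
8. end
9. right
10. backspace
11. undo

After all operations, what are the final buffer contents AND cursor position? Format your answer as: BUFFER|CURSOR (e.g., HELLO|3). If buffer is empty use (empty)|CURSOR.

Answer: PYSKZJW|7

Derivation:
After op 1 (end): buf='PYSKZJW' cursor=7
After op 2 (right): buf='PYSKZJW' cursor=7
After op 3 (insert('R')): buf='PYSKZJWR' cursor=8
After op 4 (backspace): buf='PYSKZJW' cursor=7
After op 5 (delete): buf='PYSKZJW' cursor=7
After op 6 (insert('N')): buf='PYSKZJWN' cursor=8
After op 7 (backspace): buf='PYSKZJW' cursor=7
After op 8 (end): buf='PYSKZJW' cursor=7
After op 9 (right): buf='PYSKZJW' cursor=7
After op 10 (backspace): buf='PYSKZJ' cursor=6
After op 11 (undo): buf='PYSKZJW' cursor=7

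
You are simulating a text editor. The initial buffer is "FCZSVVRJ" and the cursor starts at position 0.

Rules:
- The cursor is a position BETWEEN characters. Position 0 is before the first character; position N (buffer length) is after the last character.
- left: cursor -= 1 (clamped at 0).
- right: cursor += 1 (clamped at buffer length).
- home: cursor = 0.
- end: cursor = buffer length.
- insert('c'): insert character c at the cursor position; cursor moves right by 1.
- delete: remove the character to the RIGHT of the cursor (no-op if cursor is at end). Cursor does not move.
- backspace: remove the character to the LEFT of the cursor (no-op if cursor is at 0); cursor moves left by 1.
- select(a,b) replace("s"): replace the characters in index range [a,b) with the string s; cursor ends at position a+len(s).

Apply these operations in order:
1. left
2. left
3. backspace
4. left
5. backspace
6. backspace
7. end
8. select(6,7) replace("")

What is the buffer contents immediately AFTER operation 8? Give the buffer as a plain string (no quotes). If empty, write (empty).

After op 1 (left): buf='FCZSVVRJ' cursor=0
After op 2 (left): buf='FCZSVVRJ' cursor=0
After op 3 (backspace): buf='FCZSVVRJ' cursor=0
After op 4 (left): buf='FCZSVVRJ' cursor=0
After op 5 (backspace): buf='FCZSVVRJ' cursor=0
After op 6 (backspace): buf='FCZSVVRJ' cursor=0
After op 7 (end): buf='FCZSVVRJ' cursor=8
After op 8 (select(6,7) replace("")): buf='FCZSVVJ' cursor=6

Answer: FCZSVVJ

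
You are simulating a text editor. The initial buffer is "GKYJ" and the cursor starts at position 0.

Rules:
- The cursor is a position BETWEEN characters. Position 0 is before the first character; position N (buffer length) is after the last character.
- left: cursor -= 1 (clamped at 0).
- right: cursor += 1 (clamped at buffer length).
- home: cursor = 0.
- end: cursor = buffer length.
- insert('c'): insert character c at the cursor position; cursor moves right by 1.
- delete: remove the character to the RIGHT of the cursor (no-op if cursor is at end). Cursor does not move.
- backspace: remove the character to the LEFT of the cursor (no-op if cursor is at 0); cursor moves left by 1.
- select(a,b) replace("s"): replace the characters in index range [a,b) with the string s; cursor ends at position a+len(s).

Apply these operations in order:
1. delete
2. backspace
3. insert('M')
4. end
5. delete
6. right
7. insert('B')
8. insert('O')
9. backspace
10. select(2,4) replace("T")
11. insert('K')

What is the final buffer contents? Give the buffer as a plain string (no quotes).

After op 1 (delete): buf='KYJ' cursor=0
After op 2 (backspace): buf='KYJ' cursor=0
After op 3 (insert('M')): buf='MKYJ' cursor=1
After op 4 (end): buf='MKYJ' cursor=4
After op 5 (delete): buf='MKYJ' cursor=4
After op 6 (right): buf='MKYJ' cursor=4
After op 7 (insert('B')): buf='MKYJB' cursor=5
After op 8 (insert('O')): buf='MKYJBO' cursor=6
After op 9 (backspace): buf='MKYJB' cursor=5
After op 10 (select(2,4) replace("T")): buf='MKTB' cursor=3
After op 11 (insert('K')): buf='MKTKB' cursor=4

Answer: MKTKB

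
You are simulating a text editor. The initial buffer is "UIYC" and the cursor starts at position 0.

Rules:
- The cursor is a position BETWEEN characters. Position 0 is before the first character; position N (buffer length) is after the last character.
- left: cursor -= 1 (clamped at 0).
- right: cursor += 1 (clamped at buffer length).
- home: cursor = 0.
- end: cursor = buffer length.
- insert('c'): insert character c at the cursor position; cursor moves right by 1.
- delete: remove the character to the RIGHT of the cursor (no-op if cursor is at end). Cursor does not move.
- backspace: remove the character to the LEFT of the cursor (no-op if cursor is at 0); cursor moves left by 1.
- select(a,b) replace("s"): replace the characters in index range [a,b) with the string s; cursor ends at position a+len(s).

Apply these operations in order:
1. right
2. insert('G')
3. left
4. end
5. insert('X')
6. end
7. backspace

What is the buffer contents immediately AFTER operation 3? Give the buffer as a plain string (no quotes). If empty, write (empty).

After op 1 (right): buf='UIYC' cursor=1
After op 2 (insert('G')): buf='UGIYC' cursor=2
After op 3 (left): buf='UGIYC' cursor=1

Answer: UGIYC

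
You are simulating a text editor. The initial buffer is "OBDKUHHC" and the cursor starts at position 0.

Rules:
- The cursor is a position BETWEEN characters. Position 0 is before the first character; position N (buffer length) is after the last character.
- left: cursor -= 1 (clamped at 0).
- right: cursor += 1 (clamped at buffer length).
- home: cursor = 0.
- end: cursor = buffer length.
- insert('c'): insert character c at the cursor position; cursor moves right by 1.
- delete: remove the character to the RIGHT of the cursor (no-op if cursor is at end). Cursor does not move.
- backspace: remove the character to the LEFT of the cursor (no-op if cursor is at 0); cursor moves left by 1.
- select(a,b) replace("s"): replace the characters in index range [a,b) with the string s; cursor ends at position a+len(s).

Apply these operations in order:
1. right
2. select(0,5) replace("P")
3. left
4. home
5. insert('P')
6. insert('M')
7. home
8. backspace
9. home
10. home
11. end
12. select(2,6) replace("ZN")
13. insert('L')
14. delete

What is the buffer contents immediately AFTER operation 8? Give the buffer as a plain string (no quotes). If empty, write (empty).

Answer: PMPHHC

Derivation:
After op 1 (right): buf='OBDKUHHC' cursor=1
After op 2 (select(0,5) replace("P")): buf='PHHC' cursor=1
After op 3 (left): buf='PHHC' cursor=0
After op 4 (home): buf='PHHC' cursor=0
After op 5 (insert('P')): buf='PPHHC' cursor=1
After op 6 (insert('M')): buf='PMPHHC' cursor=2
After op 7 (home): buf='PMPHHC' cursor=0
After op 8 (backspace): buf='PMPHHC' cursor=0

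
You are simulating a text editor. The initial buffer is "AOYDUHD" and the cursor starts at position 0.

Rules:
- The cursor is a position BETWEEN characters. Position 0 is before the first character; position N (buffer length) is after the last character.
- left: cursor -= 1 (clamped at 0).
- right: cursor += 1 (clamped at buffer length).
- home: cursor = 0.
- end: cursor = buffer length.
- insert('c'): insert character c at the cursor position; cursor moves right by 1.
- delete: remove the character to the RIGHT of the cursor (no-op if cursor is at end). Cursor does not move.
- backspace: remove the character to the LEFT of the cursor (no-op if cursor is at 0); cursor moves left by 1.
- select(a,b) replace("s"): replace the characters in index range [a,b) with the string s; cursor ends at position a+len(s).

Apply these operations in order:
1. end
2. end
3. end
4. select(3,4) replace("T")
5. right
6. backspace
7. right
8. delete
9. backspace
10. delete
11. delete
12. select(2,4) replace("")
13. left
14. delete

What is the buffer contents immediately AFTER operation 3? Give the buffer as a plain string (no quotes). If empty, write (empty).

After op 1 (end): buf='AOYDUHD' cursor=7
After op 2 (end): buf='AOYDUHD' cursor=7
After op 3 (end): buf='AOYDUHD' cursor=7

Answer: AOYDUHD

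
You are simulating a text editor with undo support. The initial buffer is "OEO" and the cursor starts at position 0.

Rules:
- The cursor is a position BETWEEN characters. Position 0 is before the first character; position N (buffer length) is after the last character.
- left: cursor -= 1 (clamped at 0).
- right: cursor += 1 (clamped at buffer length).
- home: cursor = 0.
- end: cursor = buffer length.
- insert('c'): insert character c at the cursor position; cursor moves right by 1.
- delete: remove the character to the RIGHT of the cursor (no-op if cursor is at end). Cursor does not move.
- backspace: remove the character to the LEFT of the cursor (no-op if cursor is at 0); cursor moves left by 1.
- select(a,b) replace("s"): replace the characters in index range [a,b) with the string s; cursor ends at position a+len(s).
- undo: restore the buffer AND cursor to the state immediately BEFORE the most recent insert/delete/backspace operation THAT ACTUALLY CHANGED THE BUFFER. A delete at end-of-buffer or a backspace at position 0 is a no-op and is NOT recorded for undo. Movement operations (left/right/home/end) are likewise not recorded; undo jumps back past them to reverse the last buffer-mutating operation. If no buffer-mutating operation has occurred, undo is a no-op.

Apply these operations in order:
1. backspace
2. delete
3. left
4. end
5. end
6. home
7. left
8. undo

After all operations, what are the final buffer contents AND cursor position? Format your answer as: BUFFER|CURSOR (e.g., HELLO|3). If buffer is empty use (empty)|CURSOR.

Answer: OEO|0

Derivation:
After op 1 (backspace): buf='OEO' cursor=0
After op 2 (delete): buf='EO' cursor=0
After op 3 (left): buf='EO' cursor=0
After op 4 (end): buf='EO' cursor=2
After op 5 (end): buf='EO' cursor=2
After op 6 (home): buf='EO' cursor=0
After op 7 (left): buf='EO' cursor=0
After op 8 (undo): buf='OEO' cursor=0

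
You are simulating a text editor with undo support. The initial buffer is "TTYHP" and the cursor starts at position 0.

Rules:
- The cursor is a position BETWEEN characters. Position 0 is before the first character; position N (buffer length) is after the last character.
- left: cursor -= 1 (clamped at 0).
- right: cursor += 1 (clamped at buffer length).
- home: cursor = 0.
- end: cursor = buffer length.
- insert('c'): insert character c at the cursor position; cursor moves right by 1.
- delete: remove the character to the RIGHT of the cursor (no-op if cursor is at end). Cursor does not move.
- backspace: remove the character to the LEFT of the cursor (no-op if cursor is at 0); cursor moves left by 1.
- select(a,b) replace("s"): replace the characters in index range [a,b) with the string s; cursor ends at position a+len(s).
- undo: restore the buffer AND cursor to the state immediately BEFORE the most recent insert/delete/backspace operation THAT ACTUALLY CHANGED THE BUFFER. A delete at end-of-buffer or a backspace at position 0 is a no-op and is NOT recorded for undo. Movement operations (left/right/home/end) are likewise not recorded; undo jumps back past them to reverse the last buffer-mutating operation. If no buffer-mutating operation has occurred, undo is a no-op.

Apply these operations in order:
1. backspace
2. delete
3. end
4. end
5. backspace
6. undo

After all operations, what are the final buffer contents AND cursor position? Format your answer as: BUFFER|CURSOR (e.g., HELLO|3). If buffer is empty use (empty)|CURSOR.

After op 1 (backspace): buf='TTYHP' cursor=0
After op 2 (delete): buf='TYHP' cursor=0
After op 3 (end): buf='TYHP' cursor=4
After op 4 (end): buf='TYHP' cursor=4
After op 5 (backspace): buf='TYH' cursor=3
After op 6 (undo): buf='TYHP' cursor=4

Answer: TYHP|4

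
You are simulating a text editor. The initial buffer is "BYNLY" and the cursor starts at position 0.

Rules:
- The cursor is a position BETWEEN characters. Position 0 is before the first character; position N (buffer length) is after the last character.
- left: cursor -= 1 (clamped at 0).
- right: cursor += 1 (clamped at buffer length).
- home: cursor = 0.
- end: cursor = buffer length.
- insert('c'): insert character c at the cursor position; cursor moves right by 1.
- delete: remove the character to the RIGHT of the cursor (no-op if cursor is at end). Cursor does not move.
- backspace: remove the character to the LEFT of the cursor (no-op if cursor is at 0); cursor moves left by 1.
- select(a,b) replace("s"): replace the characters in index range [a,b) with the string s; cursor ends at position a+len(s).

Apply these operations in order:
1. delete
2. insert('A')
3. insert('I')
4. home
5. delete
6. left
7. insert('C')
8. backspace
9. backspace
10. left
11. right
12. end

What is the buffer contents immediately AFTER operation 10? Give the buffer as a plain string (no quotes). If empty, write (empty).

After op 1 (delete): buf='YNLY' cursor=0
After op 2 (insert('A')): buf='AYNLY' cursor=1
After op 3 (insert('I')): buf='AIYNLY' cursor=2
After op 4 (home): buf='AIYNLY' cursor=0
After op 5 (delete): buf='IYNLY' cursor=0
After op 6 (left): buf='IYNLY' cursor=0
After op 7 (insert('C')): buf='CIYNLY' cursor=1
After op 8 (backspace): buf='IYNLY' cursor=0
After op 9 (backspace): buf='IYNLY' cursor=0
After op 10 (left): buf='IYNLY' cursor=0

Answer: IYNLY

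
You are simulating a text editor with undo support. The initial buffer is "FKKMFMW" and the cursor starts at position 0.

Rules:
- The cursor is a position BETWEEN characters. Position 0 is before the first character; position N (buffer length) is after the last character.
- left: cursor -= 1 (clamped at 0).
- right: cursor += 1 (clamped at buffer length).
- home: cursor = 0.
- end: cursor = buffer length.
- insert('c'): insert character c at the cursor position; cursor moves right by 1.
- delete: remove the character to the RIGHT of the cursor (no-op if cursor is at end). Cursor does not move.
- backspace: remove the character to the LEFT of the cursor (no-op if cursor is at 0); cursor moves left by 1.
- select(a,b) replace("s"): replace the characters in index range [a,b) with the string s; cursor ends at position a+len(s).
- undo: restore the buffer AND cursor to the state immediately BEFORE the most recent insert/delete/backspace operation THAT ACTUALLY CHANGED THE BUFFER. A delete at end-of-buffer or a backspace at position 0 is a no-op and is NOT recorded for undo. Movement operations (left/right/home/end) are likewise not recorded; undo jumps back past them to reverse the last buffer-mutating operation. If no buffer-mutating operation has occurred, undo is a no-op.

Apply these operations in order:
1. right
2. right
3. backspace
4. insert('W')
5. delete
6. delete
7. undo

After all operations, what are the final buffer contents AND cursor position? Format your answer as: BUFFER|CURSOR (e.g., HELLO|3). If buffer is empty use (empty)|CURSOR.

After op 1 (right): buf='FKKMFMW' cursor=1
After op 2 (right): buf='FKKMFMW' cursor=2
After op 3 (backspace): buf='FKMFMW' cursor=1
After op 4 (insert('W')): buf='FWKMFMW' cursor=2
After op 5 (delete): buf='FWMFMW' cursor=2
After op 6 (delete): buf='FWFMW' cursor=2
After op 7 (undo): buf='FWMFMW' cursor=2

Answer: FWMFMW|2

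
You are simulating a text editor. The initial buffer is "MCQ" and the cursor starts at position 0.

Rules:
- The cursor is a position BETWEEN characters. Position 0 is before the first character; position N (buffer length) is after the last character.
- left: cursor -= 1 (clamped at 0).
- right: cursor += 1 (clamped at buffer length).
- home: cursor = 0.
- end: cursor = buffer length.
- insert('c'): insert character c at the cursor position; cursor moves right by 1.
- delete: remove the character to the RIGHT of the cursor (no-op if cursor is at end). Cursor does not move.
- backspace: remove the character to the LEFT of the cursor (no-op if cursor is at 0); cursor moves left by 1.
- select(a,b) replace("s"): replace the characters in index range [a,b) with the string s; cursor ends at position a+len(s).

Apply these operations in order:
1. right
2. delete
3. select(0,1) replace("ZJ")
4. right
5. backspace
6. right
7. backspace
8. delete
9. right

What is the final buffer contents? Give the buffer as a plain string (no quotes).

After op 1 (right): buf='MCQ' cursor=1
After op 2 (delete): buf='MQ' cursor=1
After op 3 (select(0,1) replace("ZJ")): buf='ZJQ' cursor=2
After op 4 (right): buf='ZJQ' cursor=3
After op 5 (backspace): buf='ZJ' cursor=2
After op 6 (right): buf='ZJ' cursor=2
After op 7 (backspace): buf='Z' cursor=1
After op 8 (delete): buf='Z' cursor=1
After op 9 (right): buf='Z' cursor=1

Answer: Z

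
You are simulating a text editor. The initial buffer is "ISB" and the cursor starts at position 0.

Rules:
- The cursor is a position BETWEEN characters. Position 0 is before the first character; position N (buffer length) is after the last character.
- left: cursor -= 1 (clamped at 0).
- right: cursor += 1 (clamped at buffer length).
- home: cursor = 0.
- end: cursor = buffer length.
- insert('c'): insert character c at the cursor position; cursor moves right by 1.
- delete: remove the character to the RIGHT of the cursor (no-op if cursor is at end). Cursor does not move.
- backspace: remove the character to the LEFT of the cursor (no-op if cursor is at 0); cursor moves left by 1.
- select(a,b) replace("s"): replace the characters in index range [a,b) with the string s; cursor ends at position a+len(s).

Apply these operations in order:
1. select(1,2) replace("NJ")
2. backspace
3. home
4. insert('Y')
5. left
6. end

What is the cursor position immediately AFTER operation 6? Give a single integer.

Answer: 4

Derivation:
After op 1 (select(1,2) replace("NJ")): buf='INJB' cursor=3
After op 2 (backspace): buf='INB' cursor=2
After op 3 (home): buf='INB' cursor=0
After op 4 (insert('Y')): buf='YINB' cursor=1
After op 5 (left): buf='YINB' cursor=0
After op 6 (end): buf='YINB' cursor=4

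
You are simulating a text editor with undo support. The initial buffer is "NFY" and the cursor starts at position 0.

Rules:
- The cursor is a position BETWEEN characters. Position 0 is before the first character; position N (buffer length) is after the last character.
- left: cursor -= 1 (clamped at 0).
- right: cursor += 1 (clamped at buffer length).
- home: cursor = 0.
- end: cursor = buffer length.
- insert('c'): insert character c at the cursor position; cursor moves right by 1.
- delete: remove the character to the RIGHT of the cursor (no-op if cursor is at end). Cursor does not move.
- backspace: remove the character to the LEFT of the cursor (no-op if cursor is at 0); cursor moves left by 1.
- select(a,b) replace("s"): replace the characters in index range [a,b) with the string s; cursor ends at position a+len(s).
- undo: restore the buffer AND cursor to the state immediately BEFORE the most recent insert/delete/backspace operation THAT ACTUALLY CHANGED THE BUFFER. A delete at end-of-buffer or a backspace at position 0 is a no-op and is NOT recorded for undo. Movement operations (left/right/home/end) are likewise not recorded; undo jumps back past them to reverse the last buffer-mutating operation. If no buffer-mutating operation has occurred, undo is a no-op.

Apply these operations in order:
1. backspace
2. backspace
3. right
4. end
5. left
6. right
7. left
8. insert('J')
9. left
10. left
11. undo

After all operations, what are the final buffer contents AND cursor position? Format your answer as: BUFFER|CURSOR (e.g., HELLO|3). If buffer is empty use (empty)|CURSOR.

Answer: NFY|2

Derivation:
After op 1 (backspace): buf='NFY' cursor=0
After op 2 (backspace): buf='NFY' cursor=0
After op 3 (right): buf='NFY' cursor=1
After op 4 (end): buf='NFY' cursor=3
After op 5 (left): buf='NFY' cursor=2
After op 6 (right): buf='NFY' cursor=3
After op 7 (left): buf='NFY' cursor=2
After op 8 (insert('J')): buf='NFJY' cursor=3
After op 9 (left): buf='NFJY' cursor=2
After op 10 (left): buf='NFJY' cursor=1
After op 11 (undo): buf='NFY' cursor=2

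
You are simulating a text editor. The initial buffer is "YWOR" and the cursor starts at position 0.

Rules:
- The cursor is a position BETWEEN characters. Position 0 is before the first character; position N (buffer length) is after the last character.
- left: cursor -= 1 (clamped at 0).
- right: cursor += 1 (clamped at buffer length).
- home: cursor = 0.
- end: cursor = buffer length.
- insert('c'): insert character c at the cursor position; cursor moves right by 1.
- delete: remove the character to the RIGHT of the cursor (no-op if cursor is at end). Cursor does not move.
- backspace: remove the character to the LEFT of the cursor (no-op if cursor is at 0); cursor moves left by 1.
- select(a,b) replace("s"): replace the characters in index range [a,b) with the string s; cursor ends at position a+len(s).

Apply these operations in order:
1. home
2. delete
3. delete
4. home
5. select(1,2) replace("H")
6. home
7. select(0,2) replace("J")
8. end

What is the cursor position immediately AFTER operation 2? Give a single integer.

After op 1 (home): buf='YWOR' cursor=0
After op 2 (delete): buf='WOR' cursor=0

Answer: 0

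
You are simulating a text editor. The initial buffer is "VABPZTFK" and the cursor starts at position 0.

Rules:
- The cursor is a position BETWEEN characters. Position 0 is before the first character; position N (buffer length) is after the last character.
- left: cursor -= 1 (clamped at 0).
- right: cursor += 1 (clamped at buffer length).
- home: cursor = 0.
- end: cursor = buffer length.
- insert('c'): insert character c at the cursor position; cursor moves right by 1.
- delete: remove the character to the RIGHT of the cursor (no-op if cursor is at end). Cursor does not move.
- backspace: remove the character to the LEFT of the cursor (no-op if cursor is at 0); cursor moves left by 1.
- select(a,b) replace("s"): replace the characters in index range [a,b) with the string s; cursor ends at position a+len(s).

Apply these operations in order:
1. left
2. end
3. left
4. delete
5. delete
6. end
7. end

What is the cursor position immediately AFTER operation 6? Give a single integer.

After op 1 (left): buf='VABPZTFK' cursor=0
After op 2 (end): buf='VABPZTFK' cursor=8
After op 3 (left): buf='VABPZTFK' cursor=7
After op 4 (delete): buf='VABPZTF' cursor=7
After op 5 (delete): buf='VABPZTF' cursor=7
After op 6 (end): buf='VABPZTF' cursor=7

Answer: 7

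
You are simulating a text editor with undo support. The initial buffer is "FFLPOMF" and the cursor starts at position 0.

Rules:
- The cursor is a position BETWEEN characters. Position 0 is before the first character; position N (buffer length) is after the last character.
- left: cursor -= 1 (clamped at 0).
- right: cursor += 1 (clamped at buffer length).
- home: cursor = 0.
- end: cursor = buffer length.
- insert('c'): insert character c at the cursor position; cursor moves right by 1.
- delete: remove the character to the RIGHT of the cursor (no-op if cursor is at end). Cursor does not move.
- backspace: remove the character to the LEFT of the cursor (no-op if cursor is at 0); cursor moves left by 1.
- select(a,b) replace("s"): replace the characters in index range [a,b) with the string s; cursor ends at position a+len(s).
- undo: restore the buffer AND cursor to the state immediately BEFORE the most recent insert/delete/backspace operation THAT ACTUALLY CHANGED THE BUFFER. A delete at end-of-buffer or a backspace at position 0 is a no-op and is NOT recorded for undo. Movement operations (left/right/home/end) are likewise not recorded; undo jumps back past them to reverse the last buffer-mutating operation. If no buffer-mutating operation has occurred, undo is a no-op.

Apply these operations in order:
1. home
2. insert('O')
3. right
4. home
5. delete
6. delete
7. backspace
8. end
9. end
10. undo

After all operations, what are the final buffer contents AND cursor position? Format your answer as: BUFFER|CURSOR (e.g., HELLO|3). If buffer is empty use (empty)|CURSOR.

After op 1 (home): buf='FFLPOMF' cursor=0
After op 2 (insert('O')): buf='OFFLPOMF' cursor=1
After op 3 (right): buf='OFFLPOMF' cursor=2
After op 4 (home): buf='OFFLPOMF' cursor=0
After op 5 (delete): buf='FFLPOMF' cursor=0
After op 6 (delete): buf='FLPOMF' cursor=0
After op 7 (backspace): buf='FLPOMF' cursor=0
After op 8 (end): buf='FLPOMF' cursor=6
After op 9 (end): buf='FLPOMF' cursor=6
After op 10 (undo): buf='FFLPOMF' cursor=0

Answer: FFLPOMF|0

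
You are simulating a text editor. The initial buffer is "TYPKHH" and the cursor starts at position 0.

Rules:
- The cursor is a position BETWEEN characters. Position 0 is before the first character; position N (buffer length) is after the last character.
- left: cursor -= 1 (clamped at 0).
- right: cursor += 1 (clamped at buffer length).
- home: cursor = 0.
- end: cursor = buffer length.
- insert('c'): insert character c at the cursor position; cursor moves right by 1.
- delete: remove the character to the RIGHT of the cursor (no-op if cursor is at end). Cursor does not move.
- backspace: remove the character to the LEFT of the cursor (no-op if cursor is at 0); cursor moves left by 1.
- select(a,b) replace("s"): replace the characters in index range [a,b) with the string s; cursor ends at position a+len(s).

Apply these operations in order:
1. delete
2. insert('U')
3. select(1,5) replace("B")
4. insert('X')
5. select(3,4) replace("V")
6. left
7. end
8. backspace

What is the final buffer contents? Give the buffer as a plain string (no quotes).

Answer: UBX

Derivation:
After op 1 (delete): buf='YPKHH' cursor=0
After op 2 (insert('U')): buf='UYPKHH' cursor=1
After op 3 (select(1,5) replace("B")): buf='UBH' cursor=2
After op 4 (insert('X')): buf='UBXH' cursor=3
After op 5 (select(3,4) replace("V")): buf='UBXV' cursor=4
After op 6 (left): buf='UBXV' cursor=3
After op 7 (end): buf='UBXV' cursor=4
After op 8 (backspace): buf='UBX' cursor=3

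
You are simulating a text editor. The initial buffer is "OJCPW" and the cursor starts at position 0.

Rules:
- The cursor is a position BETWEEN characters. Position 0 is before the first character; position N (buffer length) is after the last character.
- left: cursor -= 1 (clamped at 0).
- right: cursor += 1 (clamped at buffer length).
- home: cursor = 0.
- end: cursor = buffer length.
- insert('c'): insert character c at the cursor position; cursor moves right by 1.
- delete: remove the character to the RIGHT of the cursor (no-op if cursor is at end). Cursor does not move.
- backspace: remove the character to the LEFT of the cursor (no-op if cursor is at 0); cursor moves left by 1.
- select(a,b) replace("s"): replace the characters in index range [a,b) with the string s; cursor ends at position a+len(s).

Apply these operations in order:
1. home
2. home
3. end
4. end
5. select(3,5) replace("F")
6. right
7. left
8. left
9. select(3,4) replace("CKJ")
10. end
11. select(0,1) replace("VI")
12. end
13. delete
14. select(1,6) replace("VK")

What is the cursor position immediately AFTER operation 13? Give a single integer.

After op 1 (home): buf='OJCPW' cursor=0
After op 2 (home): buf='OJCPW' cursor=0
After op 3 (end): buf='OJCPW' cursor=5
After op 4 (end): buf='OJCPW' cursor=5
After op 5 (select(3,5) replace("F")): buf='OJCF' cursor=4
After op 6 (right): buf='OJCF' cursor=4
After op 7 (left): buf='OJCF' cursor=3
After op 8 (left): buf='OJCF' cursor=2
After op 9 (select(3,4) replace("CKJ")): buf='OJCCKJ' cursor=6
After op 10 (end): buf='OJCCKJ' cursor=6
After op 11 (select(0,1) replace("VI")): buf='VIJCCKJ' cursor=2
After op 12 (end): buf='VIJCCKJ' cursor=7
After op 13 (delete): buf='VIJCCKJ' cursor=7

Answer: 7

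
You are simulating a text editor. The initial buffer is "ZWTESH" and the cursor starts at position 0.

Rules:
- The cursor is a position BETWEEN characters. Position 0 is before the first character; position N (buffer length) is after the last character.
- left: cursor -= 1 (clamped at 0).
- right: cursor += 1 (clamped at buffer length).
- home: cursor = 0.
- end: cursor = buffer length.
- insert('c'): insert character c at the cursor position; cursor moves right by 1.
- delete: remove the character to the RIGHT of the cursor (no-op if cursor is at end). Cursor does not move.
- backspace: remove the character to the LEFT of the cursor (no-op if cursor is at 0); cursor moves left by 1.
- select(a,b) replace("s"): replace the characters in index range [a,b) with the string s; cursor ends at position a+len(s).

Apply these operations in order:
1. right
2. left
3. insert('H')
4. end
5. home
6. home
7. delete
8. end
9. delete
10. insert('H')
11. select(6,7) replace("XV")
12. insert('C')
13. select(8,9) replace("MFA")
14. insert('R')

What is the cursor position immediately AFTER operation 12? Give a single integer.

After op 1 (right): buf='ZWTESH' cursor=1
After op 2 (left): buf='ZWTESH' cursor=0
After op 3 (insert('H')): buf='HZWTESH' cursor=1
After op 4 (end): buf='HZWTESH' cursor=7
After op 5 (home): buf='HZWTESH' cursor=0
After op 6 (home): buf='HZWTESH' cursor=0
After op 7 (delete): buf='ZWTESH' cursor=0
After op 8 (end): buf='ZWTESH' cursor=6
After op 9 (delete): buf='ZWTESH' cursor=6
After op 10 (insert('H')): buf='ZWTESHH' cursor=7
After op 11 (select(6,7) replace("XV")): buf='ZWTESHXV' cursor=8
After op 12 (insert('C')): buf='ZWTESHXVC' cursor=9

Answer: 9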